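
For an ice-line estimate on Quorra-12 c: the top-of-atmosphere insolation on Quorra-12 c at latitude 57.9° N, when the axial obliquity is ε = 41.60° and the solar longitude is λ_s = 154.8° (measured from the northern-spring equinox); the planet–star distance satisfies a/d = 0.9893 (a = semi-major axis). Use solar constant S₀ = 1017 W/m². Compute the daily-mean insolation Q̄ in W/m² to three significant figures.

Solar declination: sin δ = sin ε · sin λ_s = sin 41.60° × sin 154.8° = 0.28269, so δ = +16.421°.
cos H₀ = −tan(+57.9°) tan(+16.421°) = -0.4698, H₀ = 2.0599 rad.
Bracket: H₀ sin φ sin δ + cos φ cos δ sin H₀ = 2.0599×0.84712×0.28269 + 0.53140×0.95921×0.88277 = 0.493289 + 0.449969 = 0.943258.
Inverse-square distance factor (a/d)² = 0.9893² = 0.978714.
Q̄ = (S₀/π) × 0.978714 × [bracket] = (1017/π) × 0.978714 × 0.943258 = 298.9 W/m².

Q̄ ≈ 299 W/m²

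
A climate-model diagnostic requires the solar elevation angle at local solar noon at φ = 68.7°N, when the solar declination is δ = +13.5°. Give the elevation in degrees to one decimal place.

At local noon the hour angle is zero, so the zenith angle equals |φ − δ| = |+68.7° − (+13.500°)| = 55.200°.
Elevation = 90° − 55.200° = 34.8°.

34.8°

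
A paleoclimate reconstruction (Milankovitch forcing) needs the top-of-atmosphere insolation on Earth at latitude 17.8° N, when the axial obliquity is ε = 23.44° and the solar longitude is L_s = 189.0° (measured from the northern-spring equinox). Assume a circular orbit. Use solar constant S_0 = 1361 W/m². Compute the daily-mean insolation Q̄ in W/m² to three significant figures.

Q̄ ≈ 399 W/m²

Solar declination: sin δ = sin ε · sin L_s = sin 23.44° × sin 189.0° = -0.06223, so δ = -3.568°.
cos h₀ = −tan(+17.8°) tan(-3.568°) = 0.0200, h₀ = 1.5508 rad.
Bracket: h₀ sin ϕ sin δ + cos ϕ cos δ sin h₀ = 1.5508×0.30570×-0.06223 + 0.95213×0.99806×0.99980 = -0.029502 + 0.950093 = 0.920591.
Q̄ = (S_0/π) × [bracket] = (1361/π) × 0.920591 = 398.8 W/m².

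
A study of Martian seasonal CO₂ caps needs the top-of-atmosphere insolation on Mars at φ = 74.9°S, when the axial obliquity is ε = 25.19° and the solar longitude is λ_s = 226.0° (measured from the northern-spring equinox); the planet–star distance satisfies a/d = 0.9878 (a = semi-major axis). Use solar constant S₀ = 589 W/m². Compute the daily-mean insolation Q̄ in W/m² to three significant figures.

Q̄ ≈ 170 W/m²

Solar declination: sin δ = sin ε · sin λ_s = sin 25.19° × sin 226.0° = -0.30617, so δ = -17.828°.
cos H₀ = −tan(-74.9°) tan(-17.828°) = -1.1919 ≤ −1 ⇒ polar day, H₀ = π.
Bracket: H₀ sin φ sin δ + cos φ cos δ sin H₀ = 3.1416×-0.96547×-0.30617 + 0.26050×0.95198×0.00000 = 0.928651 + 0.000000 = 0.928651.
Inverse-square distance factor (a/d)² = 0.9878² = 0.975749.
Q̄ = (S₀/π) × 0.975749 × [bracket] = (589/π) × 0.975749 × 0.928651 = 169.9 W/m².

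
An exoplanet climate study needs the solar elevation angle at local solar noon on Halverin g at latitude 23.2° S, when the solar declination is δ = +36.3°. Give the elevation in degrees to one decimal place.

At local noon the hour angle is zero, so the zenith angle equals |ϕ − δ| = |-23.2° − (+36.300°)| = 59.500°.
Elevation = 90° − 59.500° = 30.5°.

30.5°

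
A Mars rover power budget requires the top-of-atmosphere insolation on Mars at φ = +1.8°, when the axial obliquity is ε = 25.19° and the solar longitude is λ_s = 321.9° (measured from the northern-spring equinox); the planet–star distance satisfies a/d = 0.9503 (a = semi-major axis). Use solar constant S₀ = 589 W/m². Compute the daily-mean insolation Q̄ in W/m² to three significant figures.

Q̄ ≈ 161 W/m²

Solar declination: sin δ = sin ε · sin λ_s = sin 25.19° × sin 321.9° = -0.26262, so δ = -15.226°.
cos H₀ = −tan(+1.8°) tan(-15.226°) = 0.0086, H₀ = 1.5622 rad.
Bracket: H₀ sin φ sin δ + cos φ cos δ sin H₀ = 1.5622×0.03141×-0.26262 + 0.99951×0.96490×0.99996 = -0.012886 + 0.964389 = 0.951503.
Inverse-square distance factor (a/d)² = 0.9503² = 0.903070.
Q̄ = (S₀/π) × 0.903070 × [bracket] = (589/π) × 0.903070 × 0.951503 = 161.1 W/m².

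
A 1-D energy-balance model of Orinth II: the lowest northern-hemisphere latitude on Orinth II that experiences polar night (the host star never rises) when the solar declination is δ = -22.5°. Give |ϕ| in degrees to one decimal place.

|ϕ| = 67.5°

Polar night requires cos h₀ = −tan ϕ tan δ ≥ 1, i.e. tan ϕ tan δ ≤ −1.
The boundary is |tan ϕ| · |tan δ| = 1, so |ϕ| = 90° − |δ| = 90° − 22.5° = 67.5° in the northern hemisphere.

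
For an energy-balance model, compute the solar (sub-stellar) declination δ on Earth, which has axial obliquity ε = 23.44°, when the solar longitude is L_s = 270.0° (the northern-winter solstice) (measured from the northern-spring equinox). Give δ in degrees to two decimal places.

δ = -23.44°

sin δ = sin ε · sin L_s = sin 23.44° × sin 270.0° = -0.397789.
δ = arcsin(-0.397789) = -23.44°.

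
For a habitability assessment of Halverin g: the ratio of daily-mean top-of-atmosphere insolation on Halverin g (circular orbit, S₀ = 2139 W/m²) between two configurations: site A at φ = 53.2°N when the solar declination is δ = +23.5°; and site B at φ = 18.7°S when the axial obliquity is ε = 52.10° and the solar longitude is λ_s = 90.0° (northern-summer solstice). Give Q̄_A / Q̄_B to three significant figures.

— Configuration A (φ=+53.2°):
cos H₀ = −tan(+53.2°) tan(+23.500°) = -0.5812, H₀ = 2.1910 rad.
Bracket: H₀ sin φ sin δ + cos φ cos δ sin H₀ = 2.1910×0.80073×0.39875 + 0.59902×0.91706×0.81374 = 0.699567 + 0.447018 = 1.146585.
Q̄ = (S₀/π) × [bracket] = (2139/π) × 1.146585 = 780.67 W/m².
— Configuration B (φ=-18.7°):
Solar declination: sin δ = sin ε · sin λ_s = sin 52.10° × sin 90.0° = 0.78908, so δ = +52.100°.
cos H₀ = −tan(-18.7°) tan(+52.100°) = 0.4348, H₀ = 1.1210 rad.
Bracket: H₀ sin φ sin δ + cos φ cos δ sin H₀ = 1.1210×-0.32061×0.78908 + 0.94721×0.61429×0.90053 = -0.283598 + 0.523984 = 0.240386.
Q̄ = (S₀/π) × [bracket] = (2139/π) × 0.240386 = 163.67 W/m².
Ratio Q̄_A / Q̄_B = 780.67 / 163.67 = 4.770.

Q̄_A / Q̄_B ≈ 4.77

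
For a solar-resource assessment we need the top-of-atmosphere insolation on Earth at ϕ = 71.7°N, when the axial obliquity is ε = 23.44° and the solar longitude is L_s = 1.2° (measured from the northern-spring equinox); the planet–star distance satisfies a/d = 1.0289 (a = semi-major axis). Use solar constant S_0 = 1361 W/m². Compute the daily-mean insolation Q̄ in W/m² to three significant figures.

Solar declination: sin δ = sin ε · sin L_s = sin 23.44° × sin 1.2° = 0.00833, so δ = +0.477°.
cos h₀ = −tan(+71.7°) tan(+0.477°) = -0.0252, h₀ = 1.5960 rad.
Bracket: h₀ sin ϕ sin δ + cos ϕ cos δ sin h₀ = 1.5960×0.94943×0.00833 + 0.31399×0.99997×0.99968 = 0.012622 + 0.313880 = 0.326502.
Inverse-square distance factor (a/d)² = 1.0289² = 1.058635.
Q̄ = (S_0/π) × 1.058635 × [bracket] = (1361/π) × 1.058635 × 0.326502 = 149.7 W/m².

Q̄ ≈ 150 W/m²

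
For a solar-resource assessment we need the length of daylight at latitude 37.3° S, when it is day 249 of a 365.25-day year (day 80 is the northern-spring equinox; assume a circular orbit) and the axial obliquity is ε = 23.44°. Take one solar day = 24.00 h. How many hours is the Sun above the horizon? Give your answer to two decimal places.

Solar longitude: L_s = 360° × (249 − 80)/365.25 = 166.571°.
sin δ = sin 23.44° × sin 166.571° = 0.09238, so δ = +5.301°.
cos h₀ = −tan ϕ · tan δ = −tan(-37.3°) × tan(+5.301°) = 0.0707, so h₀ = 1.5001 rad = 85.95°.
Daylight = 2h₀/(2π) × 24.00 h = (1.5001/π) × 24.00 = 11.46 h.

11.46 h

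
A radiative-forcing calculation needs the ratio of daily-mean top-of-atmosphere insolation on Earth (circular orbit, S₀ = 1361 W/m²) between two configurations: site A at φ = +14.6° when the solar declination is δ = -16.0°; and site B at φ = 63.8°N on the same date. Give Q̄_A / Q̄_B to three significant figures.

Q̄_A / Q̄_B ≈ 7.47

— Configuration A (φ=+14.6°):
cos H₀ = −tan(+14.6°) tan(-16.000°) = 0.0747, H₀ = 1.4960 rad.
Bracket: H₀ sin φ sin δ + cos φ cos δ sin H₀ = 1.4960×0.25207×-0.27564 + 0.96771×0.96126×0.99721 = -0.103943 + 0.927626 = 0.823683.
Q̄ = (S₀/π) × [bracket] = (1361/π) × 0.823683 = 356.84 W/m².
— Configuration B (φ=+63.8°):
cos H₀ = −tan(+63.8°) tan(-16.000°) = 0.5827, H₀ = 0.9487 rad.
Bracket: H₀ sin φ sin δ + cos φ cos δ sin H₀ = 0.9487×0.89726×-0.27564 + 0.44151×0.96126×0.81266 = -0.234633 + 0.344898 = 0.110265.
Q̄ = (S₀/π) × [bracket] = (1361/π) × 0.110265 = 47.769 W/m².
Ratio Q̄_A / Q̄_B = 356.84 / 47.769 = 7.470.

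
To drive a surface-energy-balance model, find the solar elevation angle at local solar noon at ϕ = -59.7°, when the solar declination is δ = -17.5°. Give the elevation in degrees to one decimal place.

47.8°

At local noon the hour angle is zero, so the zenith angle equals |ϕ − δ| = |-59.7° − (-17.500°)| = 42.200°.
Elevation = 90° − 42.200° = 47.8°.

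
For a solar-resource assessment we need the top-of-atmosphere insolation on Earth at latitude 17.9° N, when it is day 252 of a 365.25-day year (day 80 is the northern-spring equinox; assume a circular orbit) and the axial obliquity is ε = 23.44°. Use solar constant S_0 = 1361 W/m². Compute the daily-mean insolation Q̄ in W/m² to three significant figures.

Q̄ ≈ 426 W/m²

Solar longitude: L_s = 360° × (252 − 80)/365.25 = 169.528°.
sin δ = sin 23.44° × sin 169.528° = 0.07230, so δ = +4.146°.
cos h₀ = −tan(+17.9°) tan(+4.146°) = -0.0234, h₀ = 1.5942 rad.
Bracket: h₀ sin ϕ sin δ + cos ϕ cos δ sin h₀ = 1.5942×0.30736×0.07230 + 0.95159×0.99738×0.99973 = 0.035427 + 0.948841 = 0.984268.
Q̄ = (S_0/π) × [bracket] = (1361/π) × 0.984268 = 426.4 W/m².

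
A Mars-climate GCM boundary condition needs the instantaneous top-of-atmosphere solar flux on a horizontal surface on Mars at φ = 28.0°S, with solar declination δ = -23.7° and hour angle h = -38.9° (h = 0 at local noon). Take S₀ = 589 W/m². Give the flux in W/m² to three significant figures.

cos θ_z = sin φ sin δ + cos φ cos δ cos h = 0.188703 + 0.629196 = 0.817899.
Flux = S₀ · cos θ_z = 589 × 0.817899 = 481.7 W/m².

482 W/m²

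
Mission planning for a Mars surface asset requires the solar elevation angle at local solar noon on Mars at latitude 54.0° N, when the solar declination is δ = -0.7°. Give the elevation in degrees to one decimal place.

At local noon the hour angle is zero, so the zenith angle equals |ϕ − δ| = |+54.0° − (-0.700°)| = 54.700°.
Elevation = 90° − 54.700° = 35.3°.

35.3°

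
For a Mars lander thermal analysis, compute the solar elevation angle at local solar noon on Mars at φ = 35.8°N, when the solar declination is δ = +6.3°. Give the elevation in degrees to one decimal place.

60.5°

At local noon the hour angle is zero, so the zenith angle equals |φ − δ| = |+35.8° − (+6.300°)| = 29.500°.
Elevation = 90° − 29.500° = 60.5°.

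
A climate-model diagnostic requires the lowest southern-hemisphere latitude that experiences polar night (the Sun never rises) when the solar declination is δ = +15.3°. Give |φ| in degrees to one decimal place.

Polar night requires cos H₀ = −tan φ tan δ ≥ 1, i.e. tan φ tan δ ≤ −1.
The boundary is |tan φ| · |tan δ| = 1, so |φ| = 90° − |δ| = 90° − 15.3° = 74.7° in the southern hemisphere.

|φ| = 74.7°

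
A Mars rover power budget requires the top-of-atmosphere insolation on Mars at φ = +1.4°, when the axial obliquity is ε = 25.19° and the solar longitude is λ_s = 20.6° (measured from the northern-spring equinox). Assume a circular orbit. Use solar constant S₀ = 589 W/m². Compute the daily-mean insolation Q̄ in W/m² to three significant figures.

Solar declination: sin δ = sin ε · sin λ_s = sin 25.19° × sin 20.6° = 0.14975, so δ = +8.613°.
cos H₀ = −tan(+1.4°) tan(+8.613°) = -0.0037, H₀ = 1.5745 rad.
Bracket: H₀ sin φ sin δ + cos φ cos δ sin H₀ = 1.5745×0.02443×0.14975 + 0.99970×0.98872×0.99999 = 0.005760 + 0.988413 = 0.994173.
Q̄ = (S₀/π) × [bracket] = (589/π) × 0.994173 = 186.4 W/m².

Q̄ ≈ 186 W/m²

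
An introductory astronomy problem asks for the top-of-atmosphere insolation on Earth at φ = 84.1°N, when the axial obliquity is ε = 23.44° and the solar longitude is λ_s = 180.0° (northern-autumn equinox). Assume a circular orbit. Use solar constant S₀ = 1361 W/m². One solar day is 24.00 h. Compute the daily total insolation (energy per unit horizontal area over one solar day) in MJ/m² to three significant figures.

Solar declination: sin δ = sin ε · sin λ_s = sin 23.44° × sin 180.0° = 0.00000, so δ = +0.000°.
cos H₀ = −tan(+84.1°) tan(+0.000°) = -0.0000, H₀ = 1.5708 rad.
Bracket: H₀ sin φ sin δ + cos φ cos δ sin H₀ = 1.5708×0.99470×0.00000 + 0.10279×1.00000×1.00000 = 0.000000 + 0.102790 = 0.102790.
Q̄ = (S₀/π) × [bracket] = (1361/π) × 0.102790 = 44.531 W/m².
Daily total = Q̄ × 24.00 h × 3600 s/h = 44.531 × 24.00 × 3600 / 10⁶ = 3.847 MJ/m².

3.85 MJ/m²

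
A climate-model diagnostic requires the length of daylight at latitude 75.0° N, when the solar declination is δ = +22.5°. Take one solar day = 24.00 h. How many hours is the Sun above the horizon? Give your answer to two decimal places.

Sunrise equation: cos h₀ = −tan ϕ · tan δ = -1.5459 ≤ −1, so the Sun never sets (polar day) and h₀ = π.
Daylight = 2h₀/(2π) × 24.00 h = (3.1416/π) × 24.00 = 24.00 h.

24.00 h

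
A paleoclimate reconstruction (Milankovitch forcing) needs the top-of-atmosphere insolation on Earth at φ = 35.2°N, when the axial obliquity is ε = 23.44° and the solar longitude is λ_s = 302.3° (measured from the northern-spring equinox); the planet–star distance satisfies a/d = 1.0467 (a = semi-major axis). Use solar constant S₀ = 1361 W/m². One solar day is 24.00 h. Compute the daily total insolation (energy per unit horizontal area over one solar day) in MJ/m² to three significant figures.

Solar declination: sin δ = sin ε · sin λ_s = sin 23.44° × sin 302.3° = -0.33624, so δ = -19.648°.
cos H₀ = −tan(+35.2°) tan(-19.648°) = 0.2519, H₀ = 1.3162 rad.
Bracket: H₀ sin φ sin δ + cos φ cos δ sin H₀ = 1.3162×0.57643×-0.33624 + 0.81714×0.94178×0.96777 = -0.255104 + 0.744763 = 0.489659.
Inverse-square distance factor (a/d)² = 1.0467² = 1.095581.
Q̄ = (S₀/π) × 1.095581 × [bracket] = (1361/π) × 1.095581 × 0.489659 = 232.41 W/m².
Daily total = Q̄ × 24.00 h × 3600 s/h = 232.41 × 24.00 × 3600 / 10⁶ = 20.08 MJ/m².

20.1 MJ/m²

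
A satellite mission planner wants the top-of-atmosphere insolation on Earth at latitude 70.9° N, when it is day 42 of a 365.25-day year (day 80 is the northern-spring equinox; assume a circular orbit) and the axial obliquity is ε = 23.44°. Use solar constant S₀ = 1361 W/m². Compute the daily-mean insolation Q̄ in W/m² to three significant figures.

Solar longitude: λ_s = 360° × (42 − 80)/365.25 = -37.454°, i.e. -37.454° + 360° = 322.546°.
sin δ = sin 23.44° × sin 322.546° = -0.24190, so δ = -13.999°.
cos H₀ = −tan(+70.9°) tan(-13.999°) = 0.7200, H₀ = 0.7671 rad.
Bracket: H₀ sin φ sin δ + cos φ cos δ sin H₀ = 0.7671×0.94495×-0.24190 + 0.32722×0.97030×0.69402 = -0.175346 + 0.220352 = 0.045006.
Q̄ = (S₀/π) × [bracket] = (1361/π) × 0.045006 = 19.50 W/m².

Q̄ ≈ 19.5 W/m²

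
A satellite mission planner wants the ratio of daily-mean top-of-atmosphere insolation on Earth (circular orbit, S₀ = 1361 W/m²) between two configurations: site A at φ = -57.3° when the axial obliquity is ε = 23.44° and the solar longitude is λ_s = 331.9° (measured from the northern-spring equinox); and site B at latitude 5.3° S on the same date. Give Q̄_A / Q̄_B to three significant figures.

— Configuration A (φ=-57.3°):
Solar declination: sin δ = sin ε · sin λ_s = sin 23.44° × sin 331.9° = -0.18736, so δ = -10.799°.
cos H₀ = −tan(-57.3°) tan(-10.799°) = -0.2971, H₀ = 1.8725 rad.
Bracket: H₀ sin φ sin δ + cos φ cos δ sin H₀ = 1.8725×-0.84151×-0.18736 + 0.54024×0.98229×0.95484 = 0.295228 + 0.506707 = 0.801935.
Q̄ = (S₀/π) × [bracket] = (1361/π) × 0.801935 = 347.41 W/m².
— Configuration B (φ=-5.3°):
cos H₀ = −tan(-5.3°) tan(-10.799°) = -0.0177, H₀ = 1.5885 rad.
Bracket: H₀ sin φ sin δ + cos φ cos δ sin H₀ = 1.5885×-0.09237×-0.18736 + 0.99572×0.98229×0.99984 = 0.027491 + 0.977929 = 1.005420.
Q̄ = (S₀/π) × [bracket] = (1361/π) × 1.005420 = 435.57 W/m².
Ratio Q̄_A / Q̄_B = 347.41 / 435.57 = 0.7976.

Q̄_A / Q̄_B ≈ 0.798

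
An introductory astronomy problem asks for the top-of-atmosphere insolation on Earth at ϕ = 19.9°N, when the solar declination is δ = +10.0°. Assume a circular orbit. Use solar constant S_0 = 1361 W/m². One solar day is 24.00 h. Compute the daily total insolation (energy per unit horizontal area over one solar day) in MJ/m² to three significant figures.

38.2 MJ/m²

cos h₀ = −tan(+19.9°) tan(+10.000°) = -0.0638, h₀ = 1.6347 rad.
Bracket: h₀ sin ϕ sin δ + cos ϕ cos δ sin h₀ = 1.6347×0.34038×0.17365 + 0.94029×0.98481×0.99796 = 0.096622 + 0.924118 = 1.020740.
Q̄ = (S_0/π) × [bracket] = (1361/π) × 1.020740 = 442.20 W/m².
Daily total = Q̄ × 24.00 h × 3600 s/h = 442.20 × 24.00 × 3600 / 10⁶ = 38.21 MJ/m².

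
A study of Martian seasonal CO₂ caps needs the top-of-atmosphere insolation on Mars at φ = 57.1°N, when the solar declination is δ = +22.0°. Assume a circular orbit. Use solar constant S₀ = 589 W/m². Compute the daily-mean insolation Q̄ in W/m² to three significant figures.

cos H₀ = −tan(+57.1°) tan(+22.000°) = -0.6245, H₀ = 2.2453 rad.
Bracket: H₀ sin φ sin δ + cos φ cos δ sin H₀ = 2.2453×0.83962×0.37461 + 0.54317×0.92718×0.78100 = 0.706214 + 0.393324 = 1.099538.
Q̄ = (S₀/π) × [bracket] = (589/π) × 1.099538 = 206.1 W/m².

Q̄ ≈ 206 W/m²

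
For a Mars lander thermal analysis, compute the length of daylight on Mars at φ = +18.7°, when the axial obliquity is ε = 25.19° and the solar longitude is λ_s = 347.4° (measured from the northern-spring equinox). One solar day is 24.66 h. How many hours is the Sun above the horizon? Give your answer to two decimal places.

12.08 h

Solar declination: sin δ = sin ε · sin λ_s = sin 25.19° × sin 347.4° = -0.09285, so δ = -5.327°.
cos H₀ = −tan φ · tan δ = −tan(+18.7°) × tan(-5.327°) = 0.0316, so H₀ = 1.5392 rad = 88.19°.
Daylight = 2H₀/(2π) × 24.66 h = (1.5392/π) × 24.66 = 12.08 h.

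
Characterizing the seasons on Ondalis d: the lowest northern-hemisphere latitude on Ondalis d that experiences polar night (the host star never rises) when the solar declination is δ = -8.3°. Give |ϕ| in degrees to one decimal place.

Polar night requires cos h₀ = −tan ϕ tan δ ≥ 1, i.e. tan ϕ tan δ ≤ −1.
The boundary is |tan ϕ| · |tan δ| = 1, so |ϕ| = 90° − |δ| = 90° − 8.3° = 81.7° in the northern hemisphere.

|ϕ| = 81.7°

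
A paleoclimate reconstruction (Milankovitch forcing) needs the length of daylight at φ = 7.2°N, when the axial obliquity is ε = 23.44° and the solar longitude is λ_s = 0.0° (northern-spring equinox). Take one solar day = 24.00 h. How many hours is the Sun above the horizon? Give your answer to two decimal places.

12.00 h

Solar declination: sin δ = sin ε · sin λ_s = sin 23.44° × sin 0.0° = 0.00000, so δ = +0.000°.
cos H₀ = −tan φ · tan δ = −tan(+7.2°) × tan(+0.000°) = -0.0000, so H₀ = 1.5708 rad = 90.00°.
Daylight = 2H₀/(2π) × 24.00 h = (1.5708/π) × 24.00 = 12.00 h.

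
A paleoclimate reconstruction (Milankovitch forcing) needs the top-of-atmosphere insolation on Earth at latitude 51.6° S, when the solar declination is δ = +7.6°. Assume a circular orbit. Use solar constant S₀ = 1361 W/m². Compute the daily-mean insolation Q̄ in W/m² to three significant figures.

Q̄ ≈ 200 W/m²

cos H₀ = −tan(-51.6°) tan(+7.600°) = 0.1683, H₀ = 1.4016 rad.
Bracket: H₀ sin φ sin δ + cos φ cos δ sin H₀ = 1.4016×-0.78369×0.13226 + 0.62115×0.99122×0.98573 = -0.145277 + 0.606910 = 0.461633.
Q̄ = (S₀/π) × [bracket] = (1361/π) × 0.461633 = 200.0 W/m².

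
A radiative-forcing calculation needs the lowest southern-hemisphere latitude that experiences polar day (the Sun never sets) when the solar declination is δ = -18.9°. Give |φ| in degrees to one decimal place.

|φ| = 71.1°

Polar day requires cos H₀ = −tan φ tan δ ≤ −1, i.e. tan φ tan δ ≥ 1.
The boundary is |tan φ| · |tan δ| = 1, so |φ| = 90° − |δ| = 90° − 18.9° = 71.1° in the southern hemisphere.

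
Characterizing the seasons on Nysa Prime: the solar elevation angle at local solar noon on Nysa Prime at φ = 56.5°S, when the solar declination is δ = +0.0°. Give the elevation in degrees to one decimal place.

33.5°

At local noon the hour angle is zero, so the zenith angle equals |φ − δ| = |-56.5° − (+0.000°)| = 56.500°.
Elevation = 90° − 56.500° = 33.5°.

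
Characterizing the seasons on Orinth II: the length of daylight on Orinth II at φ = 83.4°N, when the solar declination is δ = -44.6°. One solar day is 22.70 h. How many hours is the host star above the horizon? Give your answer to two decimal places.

0.00 h

cos H₀ = −tan φ · tan δ = 8.5229 ≥ 1, so the host star never rises (polar night) and H₀ = 0.
Daylight = 2H₀/(2π) × 22.70 h = (0.0000/π) × 22.70 = 0.00 h.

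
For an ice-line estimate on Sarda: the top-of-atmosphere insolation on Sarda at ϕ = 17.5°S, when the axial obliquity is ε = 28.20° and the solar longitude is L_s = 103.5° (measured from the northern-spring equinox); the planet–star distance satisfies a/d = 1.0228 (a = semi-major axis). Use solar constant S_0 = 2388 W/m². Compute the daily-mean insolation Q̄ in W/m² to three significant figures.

Solar declination: sin δ = sin ε · sin L_s = sin 28.20° × sin 103.5° = 0.45949, so δ = +27.354°.
cos h₀ = −tan(-17.5°) tan(+27.354°) = 0.1631, h₀ = 1.4069 rad.
Bracket: h₀ sin ϕ sin δ + cos ϕ cos δ sin h₀ = 1.4069×-0.30071×0.45949 + 0.95372×0.88818×0.98661 = -0.194396 + 0.835733 = 0.641337.
Inverse-square distance factor (a/d)² = 1.0228² = 1.046120.
Q̄ = (S_0/π) × 1.046120 × [bracket] = (2388/π) × 1.046120 × 0.641337 = 510.0 W/m².

Q̄ ≈ 510 W/m²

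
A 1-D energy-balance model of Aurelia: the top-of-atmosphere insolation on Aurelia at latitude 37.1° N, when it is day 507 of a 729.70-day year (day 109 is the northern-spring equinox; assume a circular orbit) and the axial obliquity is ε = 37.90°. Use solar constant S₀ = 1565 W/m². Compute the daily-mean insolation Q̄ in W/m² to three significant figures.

Q̄ ≈ 313 W/m²

Solar longitude: λ_s = 360° × (507 − 109)/729.70 = 196.355°.
sin δ = sin 37.90° × sin 196.355° = -0.17297, so δ = -9.961°.
cos H₀ = −tan(+37.1°) tan(-9.961°) = 0.1328, H₀ = 1.4376 rad.
Bracket: H₀ sin φ sin δ + cos φ cos δ sin H₀ = 1.4376×0.60321×-0.17297 + 0.79758×0.98493×0.99114 = -0.149995 + 0.778600 = 0.628605.
Q̄ = (S₀/π) × [bracket] = (1565/π) × 0.628605 = 313.1 W/m².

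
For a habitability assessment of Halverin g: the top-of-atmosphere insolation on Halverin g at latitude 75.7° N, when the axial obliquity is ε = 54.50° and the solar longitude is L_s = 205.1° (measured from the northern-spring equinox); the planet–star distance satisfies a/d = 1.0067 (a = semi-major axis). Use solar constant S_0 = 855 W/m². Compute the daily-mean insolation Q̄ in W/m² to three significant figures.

Solar declination: sin δ = sin ε · sin L_s = sin 54.50° × sin 205.1° = -0.34535, so δ = -20.203°.
cos h₀ = −tan(+75.7°) tan(-20.203°) = 1.4437 ≥ 1 ⇒ polar night, h₀ = 0 and Q̄ = 0.
Inverse-square distance factor (a/d)² = 1.0067² = 1.013445.

Q̄ ≈ 0.00 W/m²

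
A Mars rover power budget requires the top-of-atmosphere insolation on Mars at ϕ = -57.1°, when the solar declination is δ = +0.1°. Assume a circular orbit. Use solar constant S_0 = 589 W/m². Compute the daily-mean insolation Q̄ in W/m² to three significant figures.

cos h₀ = −tan(-57.1°) tan(+0.100°) = 0.0027, h₀ = 1.5681 rad.
Bracket: h₀ sin ϕ sin δ + cos ϕ cos δ sin h₀ = 1.5681×-0.83962×0.00175 + 0.54317×1.00000×1.00000 = -0.002304 + 0.543170 = 0.540866.
Q̄ = (S_0/π) × [bracket] = (589/π) × 0.540866 = 101.4 W/m².

Q̄ ≈ 101 W/m²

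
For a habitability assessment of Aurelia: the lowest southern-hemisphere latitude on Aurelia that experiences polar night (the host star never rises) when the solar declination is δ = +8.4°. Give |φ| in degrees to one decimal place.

Polar night requires cos H₀ = −tan φ tan δ ≥ 1, i.e. tan φ tan δ ≤ −1.
The boundary is |tan φ| · |tan δ| = 1, so |φ| = 90° − |δ| = 90° − 8.4° = 81.6° in the southern hemisphere.

|φ| = 81.6°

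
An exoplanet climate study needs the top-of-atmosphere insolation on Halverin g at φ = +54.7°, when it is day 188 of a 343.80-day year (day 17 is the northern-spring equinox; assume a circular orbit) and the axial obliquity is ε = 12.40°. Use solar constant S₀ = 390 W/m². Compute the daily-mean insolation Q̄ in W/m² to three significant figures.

Q̄ ≈ 72.3 W/m²

Solar longitude: λ_s = 360° × (188 − 17)/343.80 = 179.058°.
sin δ = sin 12.40° × sin 179.058° = 0.00353, so δ = +0.202°.
cos H₀ = −tan(+54.7°) tan(+0.202°) = -0.0050, H₀ = 1.5758 rad.
Bracket: H₀ sin φ sin δ + cos φ cos δ sin H₀ = 1.5758×0.81614×0.00353 + 0.57786×0.99999×0.99999 = 0.004540 + 0.577848 = 0.582388.
Q̄ = (S₀/π) × [bracket] = (390/π) × 0.582388 = 72.30 W/m².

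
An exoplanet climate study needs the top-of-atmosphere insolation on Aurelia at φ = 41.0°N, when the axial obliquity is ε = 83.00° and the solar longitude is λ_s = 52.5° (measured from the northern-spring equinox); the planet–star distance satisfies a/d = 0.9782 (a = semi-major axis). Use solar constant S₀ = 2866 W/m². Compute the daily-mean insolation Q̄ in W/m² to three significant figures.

Solar declination: sin δ = sin ε · sin λ_s = sin 83.00° × sin 52.5° = 0.78744, so δ = +51.947°.
cos H₀ = −tan(+41.0°) tan(+51.947°) = -1.1105 ≤ −1 ⇒ polar day, H₀ = π.
Bracket: H₀ sin φ sin δ + cos φ cos δ sin H₀ = 3.1416×0.65606×0.78744 + 0.75471×0.61639×0.00000 = 1.622975 + 0.000000 = 1.622975.
Inverse-square distance factor (a/d)² = 0.9782² = 0.956875.
Q̄ = (S₀/π) × 0.956875 × [bracket] = (2866/π) × 0.956875 × 1.622975 = 1417 W/m².

Q̄ ≈ 1.42e+03 W/m²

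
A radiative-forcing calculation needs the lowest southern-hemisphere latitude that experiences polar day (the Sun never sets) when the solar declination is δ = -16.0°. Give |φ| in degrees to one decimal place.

|φ| = 74.0°

Polar day requires cos H₀ = −tan φ tan δ ≤ −1, i.e. tan φ tan δ ≥ 1.
The boundary is |tan φ| · |tan δ| = 1, so |φ| = 90° − |δ| = 90° − 16.0° = 74.0° in the southern hemisphere.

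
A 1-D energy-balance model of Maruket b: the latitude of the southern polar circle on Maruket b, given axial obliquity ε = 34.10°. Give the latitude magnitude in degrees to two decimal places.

55.90°

The polar circle is the lowest latitude that experiences at least one full rotation of continuous darkness at the northern-summer solstice; it lies at |φ| = 90° − ε = 90° − 34.10° = 55.90°.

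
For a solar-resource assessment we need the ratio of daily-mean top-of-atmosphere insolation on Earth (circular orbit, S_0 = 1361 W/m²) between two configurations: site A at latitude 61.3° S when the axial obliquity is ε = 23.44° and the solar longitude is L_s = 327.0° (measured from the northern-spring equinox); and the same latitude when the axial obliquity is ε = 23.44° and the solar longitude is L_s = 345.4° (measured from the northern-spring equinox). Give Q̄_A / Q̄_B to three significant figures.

Q̄_A / Q̄_B ≈ 1.29

— Configuration A (ϕ=-61.3°):
Solar declination: sin δ = sin ε · sin L_s = sin 23.44° × sin 327.0° = -0.21665, so δ = -12.512°.
cos h₀ = −tan(-61.3°) tan(-12.512°) = -0.4053, h₀ = 1.9882 rad.
Bracket: h₀ sin ϕ sin δ + cos ϕ cos δ sin h₀ = 1.9882×-0.87715×-0.21665 + 0.48022×0.97625×0.91416 = 0.377827 + 0.428572 = 0.806399.
Q̄ = (S_0/π) × [bracket] = (1361/π) × 0.806399 = 349.35 W/m².
— Configuration B (ϕ=-61.3°):
Solar declination: sin δ = sin ε · sin L_s = sin 23.44° × sin 345.4° = -0.10027, so δ = -5.755°.
cos h₀ = −tan(-61.3°) tan(-5.755°) = -0.1841, h₀ = 1.7559 rad.
Bracket: h₀ sin ϕ sin δ + cos ϕ cos δ sin h₀ = 1.7559×-0.87715×-0.10027 + 0.48022×0.99496×0.98291 = 0.154435 + 0.469634 = 0.624069.
Q̄ = (S_0/π) × [bracket] = (1361/π) × 0.624069 = 270.36 W/m².
Ratio Q̄_A / Q̄_B = 349.35 / 270.36 = 1.292.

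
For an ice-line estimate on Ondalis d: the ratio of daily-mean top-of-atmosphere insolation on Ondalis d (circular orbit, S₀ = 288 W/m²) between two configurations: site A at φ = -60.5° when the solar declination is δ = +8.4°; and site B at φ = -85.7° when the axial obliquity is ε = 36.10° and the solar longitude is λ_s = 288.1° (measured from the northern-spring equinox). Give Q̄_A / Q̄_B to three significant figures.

— Configuration A (φ=-60.5°):
cos H₀ = −tan(-60.5°) tan(+8.400°) = 0.2610, H₀ = 1.3067 rad.
Bracket: H₀ sin φ sin δ + cos φ cos δ sin H₀ = 1.3067×-0.87036×0.14608 + 0.49242×0.98927×0.96534 = -0.166137 + 0.470252 = 0.304115.
Q̄ = (S₀/π) × [bracket] = (288/π) × 0.304115 = 27.879 W/m².
— Configuration B (φ=-85.7°):
Solar declination: sin δ = sin ε · sin λ_s = sin 36.10° × sin 288.1° = -0.56004, so δ = -34.059°.
cos H₀ = −tan(-85.7°) tan(-34.059°) = -8.9905 ≤ −1 ⇒ polar day, H₀ = π.
Bracket: H₀ sin φ sin δ + cos φ cos δ sin H₀ = 3.1416×-0.99719×-0.56004 + 0.07498×0.82847×0.00000 = 1.754478 + 0.000000 = 1.754478.
Q̄ = (S₀/π) × [bracket] = (288/π) × 1.754478 = 160.84 W/m².
Ratio Q̄_A / Q̄_B = 27.879 / 160.84 = 0.1733.

Q̄_A / Q̄_B ≈ 0.173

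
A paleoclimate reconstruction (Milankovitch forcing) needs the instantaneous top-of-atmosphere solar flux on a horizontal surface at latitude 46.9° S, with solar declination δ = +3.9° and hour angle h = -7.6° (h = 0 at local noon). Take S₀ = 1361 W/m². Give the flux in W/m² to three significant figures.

cos θ_z = sin φ sin δ + cos φ cos δ cos h = -0.049662 + 0.675703 = 0.626041.
Flux = S₀ · cos θ_z = 1361 × 0.626041 = 852.0 W/m².

852 W/m²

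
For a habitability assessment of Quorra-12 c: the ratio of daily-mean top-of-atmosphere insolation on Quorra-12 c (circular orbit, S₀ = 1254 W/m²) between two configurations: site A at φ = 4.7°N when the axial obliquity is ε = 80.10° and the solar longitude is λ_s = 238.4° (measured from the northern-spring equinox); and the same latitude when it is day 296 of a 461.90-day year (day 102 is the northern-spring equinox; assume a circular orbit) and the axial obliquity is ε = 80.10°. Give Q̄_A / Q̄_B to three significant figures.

— Configuration A (φ=+4.7°):
Solar declination: sin δ = sin ε · sin λ_s = sin 80.10° × sin 238.4° = -0.83904, so δ = -57.039°.
cos H₀ = −tan(+4.7°) tan(-57.039°) = 0.1268, H₀ = 1.4437 rad.
Bracket: H₀ sin φ sin δ + cos φ cos δ sin H₀ = 1.4437×0.08194×-0.83904 + 0.99664×0.54406×0.99193 = -0.099256 + 0.537856 = 0.438600.
Q̄ = (S₀/π) × [bracket] = (1254/π) × 0.438600 = 175.07 W/m².
— Configuration B (φ=+4.7°):
Solar longitude: λ_s = 360° × (296 − 102)/461.90 = 151.202°.
sin δ = sin 80.10° × sin 151.202° = 0.47456, so δ = +28.330°.
cos H₀ = −tan(+4.7°) tan(+28.330°) = -0.0443, H₀ = 1.6151 rad.
Bracket: H₀ sin φ sin δ + cos φ cos δ sin H₀ = 1.6151×0.08194×0.47456 + 0.99664×0.88023×0.99902 = 0.062804 + 0.876413 = 0.939217.
Q̄ = (S₀/π) × [bracket] = (1254/π) × 0.939217 = 374.90 W/m².
Ratio Q̄_A / Q̄_B = 175.07 / 374.90 = 0.4670.

Q̄_A / Q̄_B ≈ 0.467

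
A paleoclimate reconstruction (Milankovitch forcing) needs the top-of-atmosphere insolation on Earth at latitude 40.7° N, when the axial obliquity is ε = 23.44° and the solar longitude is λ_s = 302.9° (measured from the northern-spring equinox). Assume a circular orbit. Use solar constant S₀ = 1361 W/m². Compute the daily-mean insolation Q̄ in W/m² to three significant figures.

Solar declination: sin δ = sin ε · sin λ_s = sin 23.44° × sin 302.9° = -0.33399, so δ = -19.511°.
cos H₀ = −tan(+40.7°) tan(-19.511°) = 0.3048, H₀ = 1.2611 rad.
Bracket: H₀ sin φ sin δ + cos φ cos δ sin H₀ = 1.2611×0.65210×-0.33399 + 0.75813×0.94258×0.95242 = -0.274661 + 0.680598 = 0.405937.
Q̄ = (S₀/π) × [bracket] = (1361/π) × 0.405937 = 175.9 W/m².

Q̄ ≈ 176 W/m²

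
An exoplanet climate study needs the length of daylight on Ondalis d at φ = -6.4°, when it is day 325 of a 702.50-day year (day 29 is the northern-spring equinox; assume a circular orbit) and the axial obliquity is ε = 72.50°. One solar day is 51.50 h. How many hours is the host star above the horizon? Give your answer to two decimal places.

24.82 h

Solar longitude: λ_s = 360° × (325 − 29)/702.50 = 151.687°.
sin δ = sin 72.50° × sin 151.687° = 0.45234, so δ = +26.894°.
cos H₀ = −tan φ · tan δ = −tan(-6.4°) × tan(+26.894°) = 0.0569, so H₀ = 1.5139 rad = 86.74°.
Daylight = 2H₀/(2π) × 51.50 h = (1.5139/π) × 51.50 = 24.82 h.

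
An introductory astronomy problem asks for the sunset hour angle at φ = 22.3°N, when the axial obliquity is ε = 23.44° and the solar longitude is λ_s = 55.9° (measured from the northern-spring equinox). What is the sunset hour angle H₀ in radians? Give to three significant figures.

Solar declination: sin δ = sin ε · sin λ_s = sin 23.44° × sin 55.9° = 0.32939, so δ = +19.232°.
cos H₀ = −tan φ · tan δ = −tan(+22.3°) × tan(+19.232°) = -0.1431, so H₀ = 1.7144 rad = 98.23°.

H₀ = 1.71 rad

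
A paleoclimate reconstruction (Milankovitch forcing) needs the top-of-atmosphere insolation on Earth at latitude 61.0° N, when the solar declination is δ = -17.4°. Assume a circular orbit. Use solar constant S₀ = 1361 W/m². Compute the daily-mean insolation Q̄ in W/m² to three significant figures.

Q̄ ≈ 55.4 W/m²

cos H₀ = −tan(+61.0°) tan(-17.400°) = 0.5654, H₀ = 0.9699 rad.
Bracket: H₀ sin φ sin δ + cos φ cos δ sin H₀ = 0.9699×0.87462×-0.29904 + 0.48481×0.95424×0.82485 = -0.253674 + 0.381596 = 0.127922.
Q̄ = (S₀/π) × [bracket] = (1361/π) × 0.127922 = 55.42 W/m².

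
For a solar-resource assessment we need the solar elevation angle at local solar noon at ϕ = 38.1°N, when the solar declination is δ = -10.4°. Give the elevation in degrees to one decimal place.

At local noon the hour angle is zero, so the zenith angle equals |ϕ − δ| = |+38.1° − (-10.400°)| = 48.500°.
Elevation = 90° − 48.500° = 41.5°.

41.5°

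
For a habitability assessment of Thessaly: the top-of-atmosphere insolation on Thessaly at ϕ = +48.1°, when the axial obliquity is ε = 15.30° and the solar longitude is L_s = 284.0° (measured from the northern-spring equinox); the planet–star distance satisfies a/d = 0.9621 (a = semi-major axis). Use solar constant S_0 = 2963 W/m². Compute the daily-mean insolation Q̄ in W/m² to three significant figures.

Q̄ ≈ 327 W/m²

Solar declination: sin δ = sin ε · sin L_s = sin 15.30° × sin 284.0° = -0.25603, so δ = -14.835°.
cos h₀ = −tan(+48.1°) tan(-14.835°) = 0.2952, h₀ = 1.2711 rad.
Bracket: h₀ sin ϕ sin δ + cos ϕ cos δ sin h₀ = 1.2711×0.74431×-0.25603 + 0.66783×0.96667×0.95544 = -0.242228 + 0.616805 = 0.374577.
Inverse-square distance factor (a/d)² = 0.9621² = 0.925636.
Q̄ = (S_0/π) × 0.925636 × [bracket] = (2963/π) × 0.925636 × 0.374577 = 327.0 W/m².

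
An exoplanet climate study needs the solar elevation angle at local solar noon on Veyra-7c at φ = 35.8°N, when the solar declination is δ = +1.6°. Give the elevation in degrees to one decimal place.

55.8°

At local noon the hour angle is zero, so the zenith angle equals |φ − δ| = |+35.8° − (+1.600°)| = 34.200°.
Elevation = 90° − 34.200° = 55.8°.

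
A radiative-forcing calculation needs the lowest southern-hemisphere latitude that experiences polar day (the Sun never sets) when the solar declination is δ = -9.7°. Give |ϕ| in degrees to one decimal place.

|ϕ| = 80.3°

Polar day requires cos h₀ = −tan ϕ tan δ ≤ −1, i.e. tan ϕ tan δ ≥ 1.
The boundary is |tan ϕ| · |tan δ| = 1, so |ϕ| = 90° − |δ| = 90° − 9.7° = 80.3° in the southern hemisphere.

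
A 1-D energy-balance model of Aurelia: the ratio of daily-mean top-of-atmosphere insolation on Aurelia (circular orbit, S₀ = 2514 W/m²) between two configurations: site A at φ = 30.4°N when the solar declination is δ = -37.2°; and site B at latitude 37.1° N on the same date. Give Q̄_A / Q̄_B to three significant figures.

Q̄_A / Q̄_B ≈ 1.62

— Configuration A (φ=+30.4°):
cos H₀ = −tan(+30.4°) tan(-37.200°) = 0.4453, H₀ = 1.1093 rad.
Bracket: H₀ sin φ sin δ + cos φ cos δ sin H₀ = 1.1093×0.50603×-0.60460 + 0.86251×0.79653×0.89537 = -0.339386 + 0.615133 = 0.275747.
Q̄ = (S₀/π) × [bracket] = (2514/π) × 0.275747 = 220.66 W/m².
— Configuration B (φ=+37.1°):
cos H₀ = −tan(+37.1°) tan(-37.200°) = 0.5741, H₀ = 0.9593 rad.
Bracket: H₀ sin φ sin δ + cos φ cos δ sin H₀ = 0.9593×0.60321×-0.60460 + 0.79758×0.79653×0.81881 = -0.349857 + 0.520187 = 0.170330.
Q̄ = (S₀/π) × [bracket] = (2514/π) × 0.170330 = 136.30 W/m².
Ratio Q̄_A / Q̄_B = 220.66 / 136.30 = 1.619.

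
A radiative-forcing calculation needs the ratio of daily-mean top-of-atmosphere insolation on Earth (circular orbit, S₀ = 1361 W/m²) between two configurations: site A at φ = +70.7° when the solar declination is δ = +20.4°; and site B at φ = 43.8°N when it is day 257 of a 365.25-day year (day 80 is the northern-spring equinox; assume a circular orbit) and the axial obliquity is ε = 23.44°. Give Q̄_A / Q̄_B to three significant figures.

Q̄_A / Q̄_B ≈ 1.35

— Configuration A (φ=+70.7°):
cos H₀ = −tan(+70.7°) tan(+20.400°) = -1.0620 ≤ −1 ⇒ polar day, H₀ = π.
Bracket: H₀ sin φ sin δ + cos φ cos δ sin H₀ = 3.1416×0.94380×0.34857 + 0.33051×0.93728×0.00000 = 1.033525 + 0.000000 = 1.033525.
Q̄ = (S₀/π) × [bracket] = (1361/π) × 1.033525 = 447.74 W/m².
— Configuration B (φ=+43.8°):
Solar longitude: λ_s = 360° × (257 − 80)/365.25 = 174.456°.
sin δ = sin 23.44° × sin 174.456° = 0.03843, so δ = +2.203°.
cos H₀ = −tan(+43.8°) tan(+2.203°) = -0.0369, H₀ = 1.6077 rad.
Bracket: H₀ sin φ sin δ + cos φ cos δ sin H₀ = 1.6077×0.69214×0.03843 + 0.72176×0.99926×0.99932 = 0.042763 + 0.720735 = 0.763498.
Q̄ = (S₀/π) × [bracket] = (1361/π) × 0.763498 = 330.76 W/m².
Ratio Q̄_A / Q̄_B = 447.74 / 330.76 = 1.354.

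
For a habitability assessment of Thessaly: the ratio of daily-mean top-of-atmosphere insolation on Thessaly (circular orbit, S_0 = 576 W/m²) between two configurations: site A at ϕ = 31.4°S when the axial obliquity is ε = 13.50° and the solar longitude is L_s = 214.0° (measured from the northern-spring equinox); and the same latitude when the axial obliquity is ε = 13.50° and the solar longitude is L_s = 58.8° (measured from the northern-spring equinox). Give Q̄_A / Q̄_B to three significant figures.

Q̄_A / Q̄_B ≈ 1.41

— Configuration A (ϕ=-31.4°):
Solar declination: sin δ = sin ε · sin L_s = sin 13.50° × sin 214.0° = -0.13054, so δ = -7.501°.
cos h₀ = −tan(-31.4°) tan(-7.501°) = -0.0804, h₀ = 1.6513 rad.
Bracket: h₀ sin ϕ sin δ + cos ϕ cos δ sin h₀ = 1.6513×-0.52101×-0.13054 + 0.85355×0.99144×0.99677 = 0.112309 + 0.843510 = 0.955819.
Q̄ = (S_0/π) × [bracket] = (576/π) × 0.955819 = 175.25 W/m².
— Configuration B (ϕ=-31.4°):
Solar declination: sin δ = sin ε · sin L_s = sin 13.50° × sin 58.8° = 0.19968, so δ = +11.518°.
cos h₀ = −tan(-31.4°) tan(+11.518°) = 0.1244, h₀ = 1.4461 rad.
Bracket: h₀ sin ϕ sin δ + cos ϕ cos δ sin h₀ = 1.4461×-0.52101×0.19968 + 0.85355×0.97986×0.99223 = -0.150445 + 0.829861 = 0.679416.
Q̄ = (S_0/π) × [bracket] = (576/π) × 0.679416 = 124.57 W/m².
Ratio Q̄_A / Q̄_B = 175.25 / 124.57 = 1.407.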